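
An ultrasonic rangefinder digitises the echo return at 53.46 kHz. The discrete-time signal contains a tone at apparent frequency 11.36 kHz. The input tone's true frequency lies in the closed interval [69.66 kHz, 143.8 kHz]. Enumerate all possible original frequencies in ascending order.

95.56 kHz, 118.28 kHz

Frequencies that alias to 11.36 kHz are k·fs ± 11.36 kHz for integer k ≥ 0.
k=0: 11.36 kHz.
k=1: 42.1 kHz, 64.82 kHz.
k=2: 95.56 kHz, 118.28 kHz.
k=3: 149.02 kHz, 171.74 kHz.
Within [69.66 kHz, 143.8 kHz]: 95.56 kHz, 118.28 kHz.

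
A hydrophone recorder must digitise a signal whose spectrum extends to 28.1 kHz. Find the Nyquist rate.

56.2 kHz

Nyquist rate = 2 × 28.1 kHz = 56.2 kHz.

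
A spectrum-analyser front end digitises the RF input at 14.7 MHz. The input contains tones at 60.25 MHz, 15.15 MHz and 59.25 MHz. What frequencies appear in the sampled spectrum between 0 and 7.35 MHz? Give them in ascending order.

0.45 MHz, 1.45 MHz

fs/2 = 7.35 MHz.
60.25 MHz mod fs = 1.45 MHz.
1.45 MHz ≤ fs/2 = 7.35 MHz, appears at 1.45 MHz.
15.15 MHz mod fs = 0.45 MHz.
0.45 MHz ≤ fs/2 = 7.35 MHz, appears at 0.45 MHz.
59.25 MHz mod fs = 0.45 MHz.
0.45 MHz ≤ fs/2 = 7.35 MHz, appears at 0.45 MHz.
Distinct values: {0.45 MHz, 1.45 MHz}.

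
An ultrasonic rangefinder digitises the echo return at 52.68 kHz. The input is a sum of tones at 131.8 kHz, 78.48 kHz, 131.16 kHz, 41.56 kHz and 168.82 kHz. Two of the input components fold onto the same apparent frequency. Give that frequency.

fs/2 = 26.34 kHz.
131.8 kHz mod fs = 26.44 kHz.
26.44 kHz > fs/2 = 26.34 kHz, folds to fs − 26.44 kHz = 26.24 kHz.
78.48 kHz mod fs = 25.8 kHz.
25.8 kHz ≤ fs/2 = 26.34 kHz, appears at 25.8 kHz.
131.16 kHz mod fs = 25.8 kHz.
25.8 kHz ≤ fs/2 = 26.34 kHz, appears at 25.8 kHz.
41.56 kHz > fs/2 = 26.34 kHz, folds to fs − 41.56 kHz = 11.12 kHz.
168.82 kHz mod fs = 10.78 kHz.
10.78 kHz ≤ fs/2 = 26.34 kHz, appears at 10.78 kHz.
78.48 kHz and 131.16 kHz both map to 25.8 kHz.

25.8 kHz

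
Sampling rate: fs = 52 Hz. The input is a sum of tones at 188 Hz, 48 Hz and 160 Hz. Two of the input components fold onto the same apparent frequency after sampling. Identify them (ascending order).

fs/2 = 26 Hz.
188 Hz mod fs = 32 Hz.
32 Hz > fs/2 = 26 Hz, folds to fs − 32 Hz = 20 Hz.
48 Hz > fs/2 = 26 Hz, folds to fs − 48 Hz = 4 Hz.
160 Hz mod fs = 4 Hz.
4 Hz ≤ fs/2 = 26 Hz, appears at 4 Hz.
48 Hz and 160 Hz both map to 4 Hz.

48 Hz, 160 Hz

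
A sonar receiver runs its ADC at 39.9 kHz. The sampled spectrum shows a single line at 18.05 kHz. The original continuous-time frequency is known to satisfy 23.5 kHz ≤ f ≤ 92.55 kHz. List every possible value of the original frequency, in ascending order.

57.95 kHz, 61.75 kHz

Frequencies that alias to 18.05 kHz are k·fs ± 18.05 kHz for integer k ≥ 0.
k=0: 18.05 kHz.
k=1: 21.85 kHz, 57.95 kHz.
k=2: 61.75 kHz, 97.85 kHz.
k=3: 101.65 kHz, 137.75 kHz.
Within [23.5 kHz, 92.55 kHz]: 57.95 kHz, 61.75 kHz.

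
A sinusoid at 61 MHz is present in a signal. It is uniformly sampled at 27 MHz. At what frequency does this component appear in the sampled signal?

7 MHz

61 MHz mod fs = 7 MHz.
7 MHz ≤ fs/2 = 13.5 MHz, appears at 7 MHz.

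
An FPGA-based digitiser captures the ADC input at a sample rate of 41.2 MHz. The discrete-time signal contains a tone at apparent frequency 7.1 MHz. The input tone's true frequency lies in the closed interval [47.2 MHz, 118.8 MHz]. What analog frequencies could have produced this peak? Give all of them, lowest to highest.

48.3 MHz, 75.3 MHz, 89.5 MHz, 116.5 MHz

Frequencies that alias to 7.1 MHz are k·fs ± 7.1 MHz for integer k ≥ 0.
k=0: 7.1 MHz.
k=1: 34.1 MHz, 48.3 MHz.
k=2: 75.3 MHz, 89.5 MHz.
k=3: 116.5 MHz, 130.7 MHz.
k=4: 157.7 MHz, 171.9 MHz.
Within [47.2 MHz, 118.8 MHz]: 48.3 MHz, 75.3 MHz, 89.5 MHz, 116.5 MHz.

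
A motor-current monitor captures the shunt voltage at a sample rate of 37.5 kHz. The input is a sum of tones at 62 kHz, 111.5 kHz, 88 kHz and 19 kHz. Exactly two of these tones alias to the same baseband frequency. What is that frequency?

13 kHz

fs/2 = 18.75 kHz.
62 kHz mod fs = 24.5 kHz.
24.5 kHz > fs/2 = 18.75 kHz, folds to fs − 24.5 kHz = 13 kHz.
111.5 kHz mod fs = 36.5 kHz.
36.5 kHz > fs/2 = 18.75 kHz, folds to fs − 36.5 kHz = 1 kHz.
88 kHz mod fs = 13 kHz.
13 kHz ≤ fs/2 = 18.75 kHz, appears at 13 kHz.
19 kHz > fs/2 = 18.75 kHz, folds to fs − 19 kHz = 18.5 kHz.
62 kHz and 88 kHz both map to 13 kHz.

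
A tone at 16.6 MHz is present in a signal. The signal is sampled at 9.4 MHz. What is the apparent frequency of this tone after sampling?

16.6 MHz mod fs = 7.2 MHz.
7.2 MHz > fs/2 = 4.7 MHz, folds to fs − 7.2 MHz = 2.2 MHz.

2.2 MHz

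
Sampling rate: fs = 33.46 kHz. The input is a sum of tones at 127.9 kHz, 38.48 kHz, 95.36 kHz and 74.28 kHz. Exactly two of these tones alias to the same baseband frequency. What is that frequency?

fs/2 = 16.73 kHz.
127.9 kHz mod fs = 27.52 kHz.
27.52 kHz > fs/2 = 16.73 kHz, folds to fs − 27.52 kHz = 5.94 kHz.
38.48 kHz mod fs = 5.02 kHz.
5.02 kHz ≤ fs/2 = 16.73 kHz, appears at 5.02 kHz.
95.36 kHz mod fs = 28.44 kHz.
28.44 kHz > fs/2 = 16.73 kHz, folds to fs − 28.44 kHz = 5.02 kHz.
74.28 kHz mod fs = 7.36 kHz.
7.36 kHz ≤ fs/2 = 16.73 kHz, appears at 7.36 kHz.
38.48 kHz and 95.36 kHz both map to 5.02 kHz.

5.02 kHz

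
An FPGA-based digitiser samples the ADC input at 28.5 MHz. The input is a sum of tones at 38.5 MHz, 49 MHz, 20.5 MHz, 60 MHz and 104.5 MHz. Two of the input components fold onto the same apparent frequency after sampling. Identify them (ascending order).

fs/2 = 14.25 MHz.
38.5 MHz mod fs = 10 MHz.
10 MHz ≤ fs/2 = 14.25 MHz, appears at 10 MHz.
49 MHz mod fs = 20.5 MHz.
20.5 MHz > fs/2 = 14.25 MHz, folds to fs − 20.5 MHz = 8 MHz.
20.5 MHz > fs/2 = 14.25 MHz, folds to fs − 20.5 MHz = 8 MHz.
60 MHz mod fs = 3 MHz.
3 MHz ≤ fs/2 = 14.25 MHz, appears at 3 MHz.
104.5 MHz mod fs = 19 MHz.
19 MHz > fs/2 = 14.25 MHz, folds to fs − 19 MHz = 9.5 MHz.
20.5 MHz and 49 MHz both map to 8 MHz.

20.5 MHz, 49 MHz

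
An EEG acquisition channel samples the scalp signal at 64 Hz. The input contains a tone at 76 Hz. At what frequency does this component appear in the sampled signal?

76 Hz mod fs = 12 Hz.
12 Hz ≤ fs/2 = 32 Hz, appears at 12 Hz.

12 Hz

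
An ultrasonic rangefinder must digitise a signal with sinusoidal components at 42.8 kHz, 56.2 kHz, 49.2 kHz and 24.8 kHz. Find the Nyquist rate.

Highest-frequency component: 56.2 kHz.
Nyquist rate = 2 × 56.2 kHz = 112.4 kHz.

112.4 kHz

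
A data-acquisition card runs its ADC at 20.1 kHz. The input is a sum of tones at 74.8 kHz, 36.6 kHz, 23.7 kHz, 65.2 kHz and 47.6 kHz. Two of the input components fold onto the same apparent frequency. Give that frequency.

fs/2 = 10.05 kHz.
74.8 kHz mod fs = 14.5 kHz.
14.5 kHz > fs/2 = 10.05 kHz, folds to fs − 14.5 kHz = 5.6 kHz.
36.6 kHz mod fs = 16.5 kHz.
16.5 kHz > fs/2 = 10.05 kHz, folds to fs − 16.5 kHz = 3.6 kHz.
23.7 kHz mod fs = 3.6 kHz.
3.6 kHz ≤ fs/2 = 10.05 kHz, appears at 3.6 kHz.
65.2 kHz mod fs = 4.9 kHz.
4.9 kHz ≤ fs/2 = 10.05 kHz, appears at 4.9 kHz.
47.6 kHz mod fs = 7.4 kHz.
7.4 kHz ≤ fs/2 = 10.05 kHz, appears at 7.4 kHz.
23.7 kHz and 36.6 kHz both map to 3.6 kHz.

3.6 kHz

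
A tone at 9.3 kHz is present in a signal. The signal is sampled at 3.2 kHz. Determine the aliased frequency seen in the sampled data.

0.3 kHz

9.3 kHz mod fs = 2.9 kHz.
2.9 kHz > fs/2 = 1.6 kHz, folds to fs − 2.9 kHz = 0.3 kHz.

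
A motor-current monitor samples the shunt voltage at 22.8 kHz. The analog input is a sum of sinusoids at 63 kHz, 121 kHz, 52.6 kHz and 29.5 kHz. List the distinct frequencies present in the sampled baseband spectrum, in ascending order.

5.4 kHz, 6.7 kHz, 7 kHz

fs/2 = 11.4 kHz.
63 kHz mod fs = 17.4 kHz.
17.4 kHz > fs/2 = 11.4 kHz, folds to fs − 17.4 kHz = 5.4 kHz.
121 kHz mod fs = 7 kHz.
7 kHz ≤ fs/2 = 11.4 kHz, appears at 7 kHz.
52.6 kHz mod fs = 7 kHz.
7 kHz ≤ fs/2 = 11.4 kHz, appears at 7 kHz.
29.5 kHz mod fs = 6.7 kHz.
6.7 kHz ≤ fs/2 = 11.4 kHz, appears at 6.7 kHz.
Distinct values: {5.4 kHz, 6.7 kHz, 7 kHz}.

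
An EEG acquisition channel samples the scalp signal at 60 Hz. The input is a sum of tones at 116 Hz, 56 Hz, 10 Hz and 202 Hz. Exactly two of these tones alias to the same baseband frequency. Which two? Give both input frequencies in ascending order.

56 Hz, 116 Hz

fs/2 = 30 Hz.
116 Hz mod fs = 56 Hz.
56 Hz > fs/2 = 30 Hz, folds to fs − 56 Hz = 4 Hz.
56 Hz > fs/2 = 30 Hz, folds to fs − 56 Hz = 4 Hz.
10 Hz ≤ fs/2 = 30 Hz, passes unchanged.
202 Hz mod fs = 22 Hz.
22 Hz ≤ fs/2 = 30 Hz, appears at 22 Hz.
56 Hz and 116 Hz both map to 4 Hz.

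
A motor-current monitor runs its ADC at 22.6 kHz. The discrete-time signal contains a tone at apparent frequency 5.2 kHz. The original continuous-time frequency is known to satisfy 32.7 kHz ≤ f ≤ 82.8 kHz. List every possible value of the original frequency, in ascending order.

Frequencies that alias to 5.2 kHz are k·fs ± 5.2 kHz for integer k ≥ 0.
k=0: 5.2 kHz.
k=1: 17.4 kHz, 27.8 kHz.
k=2: 40 kHz, 50.4 kHz.
k=3: 62.6 kHz, 73 kHz.
k=4: 85.2 kHz, 95.6 kHz.
Within [32.7 kHz, 82.8 kHz]: 40 kHz, 50.4 kHz, 62.6 kHz, 73 kHz.

40 kHz, 50.4 kHz, 62.6 kHz, 73 kHz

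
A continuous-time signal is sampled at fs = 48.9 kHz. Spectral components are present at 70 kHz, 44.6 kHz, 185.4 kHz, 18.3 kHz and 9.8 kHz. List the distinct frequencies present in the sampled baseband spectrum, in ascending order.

fs/2 = 24.45 kHz.
70 kHz mod fs = 21.1 kHz.
21.1 kHz ≤ fs/2 = 24.45 kHz, appears at 21.1 kHz.
44.6 kHz > fs/2 = 24.45 kHz, folds to fs − 44.6 kHz = 4.3 kHz.
185.4 kHz mod fs = 38.7 kHz.
38.7 kHz > fs/2 = 24.45 kHz, folds to fs − 38.7 kHz = 10.2 kHz.
18.3 kHz ≤ fs/2 = 24.45 kHz, passes unchanged.
9.8 kHz ≤ fs/2 = 24.45 kHz, passes unchanged.
Distinct values: {4.3 kHz, 9.8 kHz, 10.2 kHz, 18.3 kHz, 21.1 kHz}.

4.3 kHz, 9.8 kHz, 10.2 kHz, 18.3 kHz, 21.1 kHz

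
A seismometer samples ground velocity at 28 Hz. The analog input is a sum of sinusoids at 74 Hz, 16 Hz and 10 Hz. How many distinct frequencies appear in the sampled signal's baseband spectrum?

fs/2 = 14 Hz.
74 Hz mod fs = 18 Hz.
18 Hz > fs/2 = 14 Hz, folds to fs − 18 Hz = 10 Hz.
16 Hz > fs/2 = 14 Hz, folds to fs − 16 Hz = 12 Hz.
10 Hz ≤ fs/2 = 14 Hz, passes unchanged.
Distinct values: {10 Hz, 12 Hz} → 2.

2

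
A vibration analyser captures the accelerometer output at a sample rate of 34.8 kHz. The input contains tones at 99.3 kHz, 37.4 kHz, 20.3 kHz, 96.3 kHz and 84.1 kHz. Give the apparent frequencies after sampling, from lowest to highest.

2.6 kHz, 5.1 kHz, 8.1 kHz, 14.5 kHz

fs/2 = 17.4 kHz.
99.3 kHz mod fs = 29.7 kHz.
29.7 kHz > fs/2 = 17.4 kHz, folds to fs − 29.7 kHz = 5.1 kHz.
37.4 kHz mod fs = 2.6 kHz.
2.6 kHz ≤ fs/2 = 17.4 kHz, appears at 2.6 kHz.
20.3 kHz > fs/2 = 17.4 kHz, folds to fs − 20.3 kHz = 14.5 kHz.
96.3 kHz mod fs = 26.7 kHz.
26.7 kHz > fs/2 = 17.4 kHz, folds to fs − 26.7 kHz = 8.1 kHz.
84.1 kHz mod fs = 14.5 kHz.
14.5 kHz ≤ fs/2 = 17.4 kHz, appears at 14.5 kHz.
Distinct values: {2.6 kHz, 5.1 kHz, 8.1 kHz, 14.5 kHz}.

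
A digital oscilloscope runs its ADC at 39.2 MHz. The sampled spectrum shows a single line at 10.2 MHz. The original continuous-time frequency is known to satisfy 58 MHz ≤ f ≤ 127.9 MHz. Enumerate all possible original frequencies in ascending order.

68.2 MHz, 88.6 MHz, 107.4 MHz, 127.8 MHz

Frequencies that alias to 10.2 MHz are k·fs ± 10.2 MHz for integer k ≥ 0.
k=0: 10.2 MHz.
k=1: 29 MHz, 49.4 MHz.
k=2: 68.2 MHz, 88.6 MHz.
k=3: 107.4 MHz, 127.8 MHz.
k=4: 146.6 MHz, 167 MHz.
Within [58 MHz, 127.9 MHz]: 68.2 MHz, 88.6 MHz, 107.4 MHz, 127.8 MHz.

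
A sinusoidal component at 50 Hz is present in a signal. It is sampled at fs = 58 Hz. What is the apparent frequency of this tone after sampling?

8 Hz

50 Hz > fs/2 = 29 Hz, folds to fs − 50 Hz = 8 Hz.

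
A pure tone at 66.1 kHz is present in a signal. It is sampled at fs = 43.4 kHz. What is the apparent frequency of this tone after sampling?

20.7 kHz

66.1 kHz mod fs = 22.7 kHz.
22.7 kHz > fs/2 = 21.7 kHz, folds to fs − 22.7 kHz = 20.7 kHz.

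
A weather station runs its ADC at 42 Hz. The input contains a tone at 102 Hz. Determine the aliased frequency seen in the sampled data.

18 Hz

102 Hz mod fs = 18 Hz.
18 Hz ≤ fs/2 = 21 Hz, appears at 18 Hz.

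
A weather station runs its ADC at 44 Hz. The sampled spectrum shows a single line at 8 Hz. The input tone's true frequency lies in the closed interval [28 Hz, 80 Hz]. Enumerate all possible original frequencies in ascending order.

Frequencies that alias to 8 Hz are k·fs ± 8 Hz for integer k ≥ 0.
k=0: 8 Hz.
k=1: 36 Hz, 52 Hz.
k=2: 80 Hz, 96 Hz.
k=3: 124 Hz, 140 Hz.
Within [28 Hz, 80 Hz]: 36 Hz, 52 Hz, 80 Hz.

36 Hz, 52 Hz, 80 Hz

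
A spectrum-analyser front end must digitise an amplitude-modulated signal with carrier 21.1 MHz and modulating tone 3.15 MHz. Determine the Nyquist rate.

48.5 MHz

AM sidebands sit at fc ± fm = 17.95 MHz and 24.25 MHz.
Highest-frequency component: 24.25 MHz.
Nyquist rate = 2 × 24.25 MHz = 48.5 MHz.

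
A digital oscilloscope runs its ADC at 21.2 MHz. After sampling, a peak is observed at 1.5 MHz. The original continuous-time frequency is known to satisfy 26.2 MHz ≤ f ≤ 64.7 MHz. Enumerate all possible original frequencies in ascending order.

40.9 MHz, 43.9 MHz, 62.1 MHz

Frequencies that alias to 1.5 MHz are k·fs ± 1.5 MHz for integer k ≥ 0.
k=0: 1.5 MHz.
k=1: 19.7 MHz, 22.7 MHz.
k=2: 40.9 MHz, 43.9 MHz.
k=3: 62.1 MHz, 65.1 MHz.
k=4: 83.3 MHz, 86.3 MHz.
Within [26.2 MHz, 64.7 MHz]: 40.9 MHz, 43.9 MHz, 62.1 MHz.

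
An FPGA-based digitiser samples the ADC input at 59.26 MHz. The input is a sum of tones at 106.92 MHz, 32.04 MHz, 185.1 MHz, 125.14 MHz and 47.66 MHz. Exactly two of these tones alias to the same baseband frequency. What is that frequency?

fs/2 = 29.63 MHz.
106.92 MHz mod fs = 47.66 MHz.
47.66 MHz > fs/2 = 29.63 MHz, folds to fs − 47.66 MHz = 11.6 MHz.
32.04 MHz > fs/2 = 29.63 MHz, folds to fs − 32.04 MHz = 27.22 MHz.
185.1 MHz mod fs = 7.32 MHz.
7.32 MHz ≤ fs/2 = 29.63 MHz, appears at 7.32 MHz.
125.14 MHz mod fs = 6.62 MHz.
6.62 MHz ≤ fs/2 = 29.63 MHz, appears at 6.62 MHz.
47.66 MHz > fs/2 = 29.63 MHz, folds to fs − 47.66 MHz = 11.6 MHz.
47.66 MHz and 106.92 MHz both map to 11.6 MHz.

11.6 MHz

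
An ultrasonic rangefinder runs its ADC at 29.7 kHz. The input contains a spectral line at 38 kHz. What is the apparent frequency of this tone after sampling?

38 kHz mod fs = 8.3 kHz.
8.3 kHz ≤ fs/2 = 14.85 kHz, appears at 8.3 kHz.

8.3 kHz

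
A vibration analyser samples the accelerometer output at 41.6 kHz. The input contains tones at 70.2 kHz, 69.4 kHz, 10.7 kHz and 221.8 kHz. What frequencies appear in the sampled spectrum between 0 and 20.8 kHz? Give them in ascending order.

10.7 kHz, 13 kHz, 13.8 kHz

fs/2 = 20.8 kHz.
70.2 kHz mod fs = 28.6 kHz.
28.6 kHz > fs/2 = 20.8 kHz, folds to fs − 28.6 kHz = 13 kHz.
69.4 kHz mod fs = 27.8 kHz.
27.8 kHz > fs/2 = 20.8 kHz, folds to fs − 27.8 kHz = 13.8 kHz.
10.7 kHz ≤ fs/2 = 20.8 kHz, passes unchanged.
221.8 kHz mod fs = 13.8 kHz.
13.8 kHz ≤ fs/2 = 20.8 kHz, appears at 13.8 kHz.
Distinct values: {10.7 kHz, 13 kHz, 13.8 kHz}.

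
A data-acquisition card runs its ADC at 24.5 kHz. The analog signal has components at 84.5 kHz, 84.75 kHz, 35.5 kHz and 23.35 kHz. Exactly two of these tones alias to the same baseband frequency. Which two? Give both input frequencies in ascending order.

fs/2 = 12.25 kHz.
84.5 kHz mod fs = 11 kHz.
11 kHz ≤ fs/2 = 12.25 kHz, appears at 11 kHz.
84.75 kHz mod fs = 11.25 kHz.
11.25 kHz ≤ fs/2 = 12.25 kHz, appears at 11.25 kHz.
35.5 kHz mod fs = 11 kHz.
11 kHz ≤ fs/2 = 12.25 kHz, appears at 11 kHz.
23.35 kHz > fs/2 = 12.25 kHz, folds to fs − 23.35 kHz = 1.15 kHz.
35.5 kHz and 84.5 kHz both map to 11 kHz.

35.5 kHz, 84.5 kHz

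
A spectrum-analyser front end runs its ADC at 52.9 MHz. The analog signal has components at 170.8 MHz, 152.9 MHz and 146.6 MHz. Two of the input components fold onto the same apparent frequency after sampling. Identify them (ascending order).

146.6 MHz, 170.8 MHz

fs/2 = 26.45 MHz.
170.8 MHz mod fs = 12.1 MHz.
12.1 MHz ≤ fs/2 = 26.45 MHz, appears at 12.1 MHz.
152.9 MHz mod fs = 47.1 MHz.
47.1 MHz > fs/2 = 26.45 MHz, folds to fs − 47.1 MHz = 5.8 MHz.
146.6 MHz mod fs = 40.8 MHz.
40.8 MHz > fs/2 = 26.45 MHz, folds to fs − 40.8 MHz = 12.1 MHz.
146.6 MHz and 170.8 MHz both map to 12.1 MHz.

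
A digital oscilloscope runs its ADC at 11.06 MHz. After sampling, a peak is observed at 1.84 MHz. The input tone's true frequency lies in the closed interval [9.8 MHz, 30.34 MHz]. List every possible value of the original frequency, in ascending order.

Frequencies that alias to 1.84 MHz are k·fs ± 1.84 MHz for integer k ≥ 0.
k=0: 1.84 MHz.
k=1: 9.22 MHz, 12.9 MHz.
k=2: 20.28 MHz, 23.96 MHz.
k=3: 31.34 MHz, 35.02 MHz.
Within [9.8 MHz, 30.34 MHz]: 12.9 MHz, 20.28 MHz, 23.96 MHz.

12.9 MHz, 20.28 MHz, 23.96 MHz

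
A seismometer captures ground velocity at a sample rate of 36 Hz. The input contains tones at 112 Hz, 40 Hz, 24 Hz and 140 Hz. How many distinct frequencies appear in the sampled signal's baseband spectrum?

2

fs/2 = 18 Hz.
112 Hz mod fs = 4 Hz.
4 Hz ≤ fs/2 = 18 Hz, appears at 4 Hz.
40 Hz mod fs = 4 Hz.
4 Hz ≤ fs/2 = 18 Hz, appears at 4 Hz.
24 Hz > fs/2 = 18 Hz, folds to fs − 24 Hz = 12 Hz.
140 Hz mod fs = 32 Hz.
32 Hz > fs/2 = 18 Hz, folds to fs − 32 Hz = 4 Hz.
Distinct values: {4 Hz, 12 Hz} → 2.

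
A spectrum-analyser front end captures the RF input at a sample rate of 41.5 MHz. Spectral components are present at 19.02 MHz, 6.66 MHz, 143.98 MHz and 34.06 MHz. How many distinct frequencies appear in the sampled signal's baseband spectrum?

fs/2 = 20.75 MHz.
19.02 MHz ≤ fs/2 = 20.75 MHz, passes unchanged.
6.66 MHz ≤ fs/2 = 20.75 MHz, passes unchanged.
143.98 MHz mod fs = 19.48 MHz.
19.48 MHz ≤ fs/2 = 20.75 MHz, appears at 19.48 MHz.
34.06 MHz > fs/2 = 20.75 MHz, folds to fs − 34.06 MHz = 7.44 MHz.
Distinct values: {6.66 MHz, 7.44 MHz, 19.02 MHz, 19.48 MHz} → 4.

4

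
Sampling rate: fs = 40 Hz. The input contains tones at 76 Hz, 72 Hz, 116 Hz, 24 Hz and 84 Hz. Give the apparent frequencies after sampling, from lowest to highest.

4 Hz, 8 Hz, 16 Hz

fs/2 = 20 Hz.
76 Hz mod fs = 36 Hz.
36 Hz > fs/2 = 20 Hz, folds to fs − 36 Hz = 4 Hz.
72 Hz mod fs = 32 Hz.
32 Hz > fs/2 = 20 Hz, folds to fs − 32 Hz = 8 Hz.
116 Hz mod fs = 36 Hz.
36 Hz > fs/2 = 20 Hz, folds to fs − 36 Hz = 4 Hz.
24 Hz > fs/2 = 20 Hz, folds to fs − 24 Hz = 16 Hz.
84 Hz mod fs = 4 Hz.
4 Hz ≤ fs/2 = 20 Hz, appears at 4 Hz.
Distinct values: {4 Hz, 8 Hz, 16 Hz}.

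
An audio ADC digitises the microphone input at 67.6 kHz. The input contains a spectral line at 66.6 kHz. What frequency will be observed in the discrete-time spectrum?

66.6 kHz > fs/2 = 33.8 kHz, folds to fs − 66.6 kHz = 1 kHz.

1 kHz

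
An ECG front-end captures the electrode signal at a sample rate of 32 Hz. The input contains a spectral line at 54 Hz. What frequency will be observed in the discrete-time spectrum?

10 Hz

54 Hz mod fs = 22 Hz.
22 Hz > fs/2 = 16 Hz, folds to fs − 22 Hz = 10 Hz.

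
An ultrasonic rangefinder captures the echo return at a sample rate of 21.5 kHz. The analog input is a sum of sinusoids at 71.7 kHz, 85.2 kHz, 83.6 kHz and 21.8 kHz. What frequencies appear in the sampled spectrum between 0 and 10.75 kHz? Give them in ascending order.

fs/2 = 10.75 kHz.
71.7 kHz mod fs = 7.2 kHz.
7.2 kHz ≤ fs/2 = 10.75 kHz, appears at 7.2 kHz.
85.2 kHz mod fs = 20.7 kHz.
20.7 kHz > fs/2 = 10.75 kHz, folds to fs − 20.7 kHz = 0.8 kHz.
83.6 kHz mod fs = 19.1 kHz.
19.1 kHz > fs/2 = 10.75 kHz, folds to fs − 19.1 kHz = 2.4 kHz.
21.8 kHz mod fs = 0.3 kHz.
0.3 kHz ≤ fs/2 = 10.75 kHz, appears at 0.3 kHz.
Distinct values: {0.3 kHz, 0.8 kHz, 2.4 kHz, 7.2 kHz}.

0.3 kHz, 0.8 kHz, 2.4 kHz, 7.2 kHz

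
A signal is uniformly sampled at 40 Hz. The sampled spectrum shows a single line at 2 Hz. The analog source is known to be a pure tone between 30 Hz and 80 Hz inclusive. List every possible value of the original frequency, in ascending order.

38 Hz, 42 Hz, 78 Hz

Frequencies that alias to 2 Hz are k·fs ± 2 Hz for integer k ≥ 0.
k=0: 2 Hz.
k=1: 38 Hz, 42 Hz.
k=2: 78 Hz, 82 Hz.
k=3: 118 Hz, 122 Hz.
Within [30 Hz, 80 Hz]: 38 Hz, 42 Hz, 78 Hz.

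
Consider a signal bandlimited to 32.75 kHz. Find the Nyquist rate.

65.5 kHz

Nyquist rate = 2 × 32.75 kHz = 65.5 kHz.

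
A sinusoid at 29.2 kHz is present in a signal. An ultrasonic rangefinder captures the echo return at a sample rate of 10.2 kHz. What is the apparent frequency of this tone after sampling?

1.4 kHz

29.2 kHz mod fs = 8.8 kHz.
8.8 kHz > fs/2 = 5.1 kHz, folds to fs − 8.8 kHz = 1.4 kHz.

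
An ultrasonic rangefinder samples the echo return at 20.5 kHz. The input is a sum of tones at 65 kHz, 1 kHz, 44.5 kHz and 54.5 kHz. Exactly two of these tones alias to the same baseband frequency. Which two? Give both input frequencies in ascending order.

fs/2 = 10.25 kHz.
65 kHz mod fs = 3.5 kHz.
3.5 kHz ≤ fs/2 = 10.25 kHz, appears at 3.5 kHz.
1 kHz ≤ fs/2 = 10.25 kHz, passes unchanged.
44.5 kHz mod fs = 3.5 kHz.
3.5 kHz ≤ fs/2 = 10.25 kHz, appears at 3.5 kHz.
54.5 kHz mod fs = 13.5 kHz.
13.5 kHz > fs/2 = 10.25 kHz, folds to fs − 13.5 kHz = 7 kHz.
44.5 kHz and 65 kHz both map to 3.5 kHz.

44.5 kHz, 65 kHz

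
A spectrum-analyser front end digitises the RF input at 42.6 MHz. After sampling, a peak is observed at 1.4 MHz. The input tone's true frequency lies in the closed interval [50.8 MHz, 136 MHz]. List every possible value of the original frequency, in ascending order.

83.8 MHz, 86.6 MHz, 126.4 MHz, 129.2 MHz

Frequencies that alias to 1.4 MHz are k·fs ± 1.4 MHz for integer k ≥ 0.
k=0: 1.4 MHz.
k=1: 41.2 MHz, 44 MHz.
k=2: 83.8 MHz, 86.6 MHz.
k=3: 126.4 MHz, 129.2 MHz.
k=4: 169 MHz, 171.8 MHz.
Within [50.8 MHz, 136 MHz]: 83.8 MHz, 86.6 MHz, 126.4 MHz, 129.2 MHz.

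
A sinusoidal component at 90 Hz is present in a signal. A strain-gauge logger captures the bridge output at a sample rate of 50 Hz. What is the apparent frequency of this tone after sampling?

90 Hz mod fs = 40 Hz.
40 Hz > fs/2 = 25 Hz, folds to fs − 40 Hz = 10 Hz.

10 Hz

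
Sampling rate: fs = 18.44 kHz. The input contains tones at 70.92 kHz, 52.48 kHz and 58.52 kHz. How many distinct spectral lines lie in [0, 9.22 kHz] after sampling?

2

fs/2 = 9.22 kHz.
70.92 kHz mod fs = 15.6 kHz.
15.6 kHz > fs/2 = 9.22 kHz, folds to fs − 15.6 kHz = 2.84 kHz.
52.48 kHz mod fs = 15.6 kHz.
15.6 kHz > fs/2 = 9.22 kHz, folds to fs − 15.6 kHz = 2.84 kHz.
58.52 kHz mod fs = 3.2 kHz.
3.2 kHz ≤ fs/2 = 9.22 kHz, appears at 3.2 kHz.
Distinct values: {2.84 kHz, 3.2 kHz} → 2.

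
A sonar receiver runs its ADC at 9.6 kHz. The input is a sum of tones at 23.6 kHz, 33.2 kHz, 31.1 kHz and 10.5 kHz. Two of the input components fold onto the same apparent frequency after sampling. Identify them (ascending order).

23.6 kHz, 33.2 kHz

fs/2 = 4.8 kHz.
23.6 kHz mod fs = 4.4 kHz.
4.4 kHz ≤ fs/2 = 4.8 kHz, appears at 4.4 kHz.
33.2 kHz mod fs = 4.4 kHz.
4.4 kHz ≤ fs/2 = 4.8 kHz, appears at 4.4 kHz.
31.1 kHz mod fs = 2.3 kHz.
2.3 kHz ≤ fs/2 = 4.8 kHz, appears at 2.3 kHz.
10.5 kHz mod fs = 0.9 kHz.
0.9 kHz ≤ fs/2 = 4.8 kHz, appears at 0.9 kHz.
23.6 kHz and 33.2 kHz both map to 4.4 kHz.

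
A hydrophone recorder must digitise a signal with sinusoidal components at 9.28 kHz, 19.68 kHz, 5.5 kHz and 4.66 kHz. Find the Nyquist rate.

Highest-frequency component: 19.68 kHz.
Nyquist rate = 2 × 19.68 kHz = 39.36 kHz.

39.36 kHz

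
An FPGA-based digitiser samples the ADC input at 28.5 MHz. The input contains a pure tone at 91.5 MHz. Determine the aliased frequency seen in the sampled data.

91.5 MHz mod fs = 6 MHz.
6 MHz ≤ fs/2 = 14.25 MHz, appears at 6 MHz.

6 MHz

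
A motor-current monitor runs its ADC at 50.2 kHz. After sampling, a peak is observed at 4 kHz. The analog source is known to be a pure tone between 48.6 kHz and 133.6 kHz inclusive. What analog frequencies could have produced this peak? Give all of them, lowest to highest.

54.2 kHz, 96.4 kHz, 104.4 kHz

Frequencies that alias to 4 kHz are k·fs ± 4 kHz for integer k ≥ 0.
k=0: 4 kHz.
k=1: 46.2 kHz, 54.2 kHz.
k=2: 96.4 kHz, 104.4 kHz.
k=3: 146.6 kHz, 154.6 kHz.
Within [48.6 kHz, 133.6 kHz]: 54.2 kHz, 96.4 kHz, 104.4 kHz.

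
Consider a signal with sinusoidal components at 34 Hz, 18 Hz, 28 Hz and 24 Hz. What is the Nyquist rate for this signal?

Highest-frequency component: 34 Hz.
Nyquist rate = 2 × 34 Hz = 68 Hz.

68 Hz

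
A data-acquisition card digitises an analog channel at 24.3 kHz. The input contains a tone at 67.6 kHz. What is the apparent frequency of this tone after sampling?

67.6 kHz mod fs = 19 kHz.
19 kHz > fs/2 = 12.15 kHz, folds to fs − 19 kHz = 5.3 kHz.

5.3 kHz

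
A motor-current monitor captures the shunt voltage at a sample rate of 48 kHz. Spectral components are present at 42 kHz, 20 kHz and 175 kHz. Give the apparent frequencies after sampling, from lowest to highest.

6 kHz, 17 kHz, 20 kHz

fs/2 = 24 kHz.
42 kHz > fs/2 = 24 kHz, folds to fs − 42 kHz = 6 kHz.
20 kHz ≤ fs/2 = 24 kHz, passes unchanged.
175 kHz mod fs = 31 kHz.
31 kHz > fs/2 = 24 kHz, folds to fs − 31 kHz = 17 kHz.
Distinct values: {6 kHz, 17 kHz, 20 kHz}.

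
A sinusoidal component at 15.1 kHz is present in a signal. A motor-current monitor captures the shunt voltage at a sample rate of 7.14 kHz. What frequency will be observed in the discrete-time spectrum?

15.1 kHz mod fs = 0.82 kHz.
0.82 kHz ≤ fs/2 = 3.57 kHz, appears at 0.82 kHz.

0.82 kHz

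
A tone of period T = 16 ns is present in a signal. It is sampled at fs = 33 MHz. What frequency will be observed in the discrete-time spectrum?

3.5 MHz

T = 16 ns → f = 1/T = 62.5 MHz.
62.5 MHz mod fs = 29.5 MHz.
29.5 MHz > fs/2 = 16.5 MHz, folds to fs − 29.5 MHz = 3.5 MHz.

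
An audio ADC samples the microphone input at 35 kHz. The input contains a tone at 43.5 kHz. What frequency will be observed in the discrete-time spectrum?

8.5 kHz

43.5 kHz mod fs = 8.5 kHz.
8.5 kHz ≤ fs/2 = 17.5 kHz, appears at 8.5 kHz.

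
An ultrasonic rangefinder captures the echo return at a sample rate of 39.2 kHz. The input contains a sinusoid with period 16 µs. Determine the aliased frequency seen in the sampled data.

T = 16 µs → f = 1/T = 62.5 kHz.
62.5 kHz mod fs = 23.3 kHz.
23.3 kHz > fs/2 = 19.6 kHz, folds to fs − 23.3 kHz = 15.9 kHz.

15.9 kHz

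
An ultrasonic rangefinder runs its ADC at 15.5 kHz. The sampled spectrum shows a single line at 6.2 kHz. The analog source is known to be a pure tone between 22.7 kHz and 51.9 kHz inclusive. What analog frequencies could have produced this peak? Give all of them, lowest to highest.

24.8 kHz, 37.2 kHz, 40.3 kHz

Frequencies that alias to 6.2 kHz are k·fs ± 6.2 kHz for integer k ≥ 0.
k=0: 6.2 kHz.
k=1: 9.3 kHz, 21.7 kHz.
k=2: 24.8 kHz, 37.2 kHz.
k=3: 40.3 kHz, 52.7 kHz.
k=4: 55.8 kHz, 68.2 kHz.
Within [22.7 kHz, 51.9 kHz]: 24.8 kHz, 37.2 kHz, 40.3 kHz.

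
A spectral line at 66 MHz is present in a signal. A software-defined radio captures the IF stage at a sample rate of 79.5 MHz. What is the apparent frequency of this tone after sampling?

66 MHz > fs/2 = 39.75 MHz, folds to fs − 66 MHz = 13.5 MHz.

13.5 MHz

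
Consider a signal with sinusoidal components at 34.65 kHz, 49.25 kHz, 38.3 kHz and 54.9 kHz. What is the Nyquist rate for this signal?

Highest-frequency component: 54.9 kHz.
Nyquist rate = 2 × 54.9 kHz = 109.8 kHz.

109.8 kHz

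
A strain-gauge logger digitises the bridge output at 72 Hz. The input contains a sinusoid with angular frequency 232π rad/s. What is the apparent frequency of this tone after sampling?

ω = 232π rad/s → f = ω/(2π) = 116 Hz.
116 Hz mod fs = 44 Hz.
44 Hz > fs/2 = 36 Hz, folds to fs − 44 Hz = 28 Hz.

28 Hz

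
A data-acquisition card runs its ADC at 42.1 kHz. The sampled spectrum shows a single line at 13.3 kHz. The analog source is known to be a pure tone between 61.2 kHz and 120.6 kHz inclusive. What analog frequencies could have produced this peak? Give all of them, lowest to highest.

70.9 kHz, 97.5 kHz, 113 kHz

Frequencies that alias to 13.3 kHz are k·fs ± 13.3 kHz for integer k ≥ 0.
k=0: 13.3 kHz.
k=1: 28.8 kHz, 55.4 kHz.
k=2: 70.9 kHz, 97.5 kHz.
k=3: 113 kHz, 139.6 kHz.
k=4: 155.1 kHz, 181.7 kHz.
Within [61.2 kHz, 120.6 kHz]: 70.9 kHz, 97.5 kHz, 113 kHz.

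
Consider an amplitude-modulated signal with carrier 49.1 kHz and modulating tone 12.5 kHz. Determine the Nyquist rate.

123.2 kHz

AM sidebands sit at fc ± fm = 36.6 kHz and 61.6 kHz.
Highest-frequency component: 61.6 kHz.
Nyquist rate = 2 × 61.6 kHz = 123.2 kHz.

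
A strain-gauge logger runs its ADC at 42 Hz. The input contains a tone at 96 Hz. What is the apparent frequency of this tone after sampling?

96 Hz mod fs = 12 Hz.
12 Hz ≤ fs/2 = 21 Hz, appears at 12 Hz.

12 Hz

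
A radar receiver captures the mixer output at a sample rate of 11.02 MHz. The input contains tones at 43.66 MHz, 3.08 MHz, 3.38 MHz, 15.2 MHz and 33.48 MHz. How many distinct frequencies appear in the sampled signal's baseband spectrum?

fs/2 = 5.51 MHz.
43.66 MHz mod fs = 10.6 MHz.
10.6 MHz > fs/2 = 5.51 MHz, folds to fs − 10.6 MHz = 0.42 MHz.
3.08 MHz ≤ fs/2 = 5.51 MHz, passes unchanged.
3.38 MHz ≤ fs/2 = 5.51 MHz, passes unchanged.
15.2 MHz mod fs = 4.18 MHz.
4.18 MHz ≤ fs/2 = 5.51 MHz, appears at 4.18 MHz.
33.48 MHz mod fs = 0.42 MHz.
0.42 MHz ≤ fs/2 = 5.51 MHz, appears at 0.42 MHz.
Distinct values: {0.42 MHz, 3.08 MHz, 3.38 MHz, 4.18 MHz} → 4.

4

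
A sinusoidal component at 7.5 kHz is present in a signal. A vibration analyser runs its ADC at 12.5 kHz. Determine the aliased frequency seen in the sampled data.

7.5 kHz > fs/2 = 6.25 kHz, folds to fs − 7.5 kHz = 5 kHz.

5 kHz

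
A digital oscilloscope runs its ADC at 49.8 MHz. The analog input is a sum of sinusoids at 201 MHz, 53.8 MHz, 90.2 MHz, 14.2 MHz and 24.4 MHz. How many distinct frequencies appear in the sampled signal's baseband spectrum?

5

fs/2 = 24.9 MHz.
201 MHz mod fs = 1.8 MHz.
1.8 MHz ≤ fs/2 = 24.9 MHz, appears at 1.8 MHz.
53.8 MHz mod fs = 4 MHz.
4 MHz ≤ fs/2 = 24.9 MHz, appears at 4 MHz.
90.2 MHz mod fs = 40.4 MHz.
40.4 MHz > fs/2 = 24.9 MHz, folds to fs − 40.4 MHz = 9.4 MHz.
14.2 MHz ≤ fs/2 = 24.9 MHz, passes unchanged.
24.4 MHz ≤ fs/2 = 24.9 MHz, passes unchanged.
Distinct values: {1.8 MHz, 4 MHz, 9.4 MHz, 14.2 MHz, 24.4 MHz} → 5.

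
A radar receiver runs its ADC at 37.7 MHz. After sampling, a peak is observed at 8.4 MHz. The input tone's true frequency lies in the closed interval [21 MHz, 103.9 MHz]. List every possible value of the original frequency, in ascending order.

29.3 MHz, 46.1 MHz, 67 MHz, 83.8 MHz

Frequencies that alias to 8.4 MHz are k·fs ± 8.4 MHz for integer k ≥ 0.
k=0: 8.4 MHz.
k=1: 29.3 MHz, 46.1 MHz.
k=2: 67 MHz, 83.8 MHz.
k=3: 104.7 MHz, 121.5 MHz.
Within [21 MHz, 103.9 MHz]: 29.3 MHz, 46.1 MHz, 67 MHz, 83.8 MHz.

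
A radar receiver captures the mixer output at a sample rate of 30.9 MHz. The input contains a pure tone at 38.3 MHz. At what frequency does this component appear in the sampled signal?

7.4 MHz

38.3 MHz mod fs = 7.4 MHz.
7.4 MHz ≤ fs/2 = 15.45 MHz, appears at 7.4 MHz.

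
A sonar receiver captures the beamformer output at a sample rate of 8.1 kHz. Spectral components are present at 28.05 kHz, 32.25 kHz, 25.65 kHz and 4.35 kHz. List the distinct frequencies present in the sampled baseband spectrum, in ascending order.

0.15 kHz, 1.35 kHz, 3.75 kHz

fs/2 = 4.05 kHz.
28.05 kHz mod fs = 3.75 kHz.
3.75 kHz ≤ fs/2 = 4.05 kHz, appears at 3.75 kHz.
32.25 kHz mod fs = 7.95 kHz.
7.95 kHz > fs/2 = 4.05 kHz, folds to fs − 7.95 kHz = 0.15 kHz.
25.65 kHz mod fs = 1.35 kHz.
1.35 kHz ≤ fs/2 = 4.05 kHz, appears at 1.35 kHz.
4.35 kHz > fs/2 = 4.05 kHz, folds to fs − 4.35 kHz = 3.75 kHz.
Distinct values: {0.15 kHz, 1.35 kHz, 3.75 kHz}.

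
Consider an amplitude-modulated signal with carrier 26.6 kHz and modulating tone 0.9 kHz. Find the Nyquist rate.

AM sidebands sit at fc ± fm = 25.7 kHz and 27.5 kHz.
Highest-frequency component: 27.5 kHz.
Nyquist rate = 2 × 27.5 kHz = 55 kHz.

55 kHz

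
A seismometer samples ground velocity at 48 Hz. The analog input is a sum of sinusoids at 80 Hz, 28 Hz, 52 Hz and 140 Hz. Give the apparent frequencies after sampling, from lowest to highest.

fs/2 = 24 Hz.
80 Hz mod fs = 32 Hz.
32 Hz > fs/2 = 24 Hz, folds to fs − 32 Hz = 16 Hz.
28 Hz > fs/2 = 24 Hz, folds to fs − 28 Hz = 20 Hz.
52 Hz mod fs = 4 Hz.
4 Hz ≤ fs/2 = 24 Hz, appears at 4 Hz.
140 Hz mod fs = 44 Hz.
44 Hz > fs/2 = 24 Hz, folds to fs − 44 Hz = 4 Hz.
Distinct values: {4 Hz, 16 Hz, 20 Hz}.

4 Hz, 16 Hz, 20 Hz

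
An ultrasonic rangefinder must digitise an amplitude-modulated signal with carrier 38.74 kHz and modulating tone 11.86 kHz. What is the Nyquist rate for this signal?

101.2 kHz

AM sidebands sit at fc ± fm = 26.88 kHz and 50.6 kHz.
Highest-frequency component: 50.6 kHz.
Nyquist rate = 2 × 50.6 kHz = 101.2 kHz.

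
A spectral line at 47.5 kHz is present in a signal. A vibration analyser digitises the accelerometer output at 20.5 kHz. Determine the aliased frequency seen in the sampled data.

6.5 kHz

47.5 kHz mod fs = 6.5 kHz.
6.5 kHz ≤ fs/2 = 10.25 kHz, appears at 6.5 kHz.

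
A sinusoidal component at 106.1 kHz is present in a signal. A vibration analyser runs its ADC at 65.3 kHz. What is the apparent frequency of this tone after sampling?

24.5 kHz

106.1 kHz mod fs = 40.8 kHz.
40.8 kHz > fs/2 = 32.65 kHz, folds to fs − 40.8 kHz = 24.5 kHz.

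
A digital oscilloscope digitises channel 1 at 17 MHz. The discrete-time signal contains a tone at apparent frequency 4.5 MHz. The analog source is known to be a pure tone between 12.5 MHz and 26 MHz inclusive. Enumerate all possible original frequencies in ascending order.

Frequencies that alias to 4.5 MHz are k·fs ± 4.5 MHz for integer k ≥ 0.
k=0: 4.5 MHz.
k=1: 12.5 MHz, 21.5 MHz.
k=2: 29.5 MHz, 38.5 MHz.
Within [12.5 MHz, 26 MHz]: 12.5 MHz, 21.5 MHz.

12.5 MHz, 21.5 MHz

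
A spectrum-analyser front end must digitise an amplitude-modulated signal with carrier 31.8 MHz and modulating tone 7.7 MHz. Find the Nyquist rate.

79 MHz

AM sidebands sit at fc ± fm = 24.1 MHz and 39.5 MHz.
Highest-frequency component: 39.5 MHz.
Nyquist rate = 2 × 39.5 MHz = 79 MHz.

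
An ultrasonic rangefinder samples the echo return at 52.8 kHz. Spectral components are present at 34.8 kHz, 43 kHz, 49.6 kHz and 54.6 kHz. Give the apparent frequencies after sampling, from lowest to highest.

1.8 kHz, 3.2 kHz, 9.8 kHz, 18 kHz

fs/2 = 26.4 kHz.
34.8 kHz > fs/2 = 26.4 kHz, folds to fs − 34.8 kHz = 18 kHz.
43 kHz > fs/2 = 26.4 kHz, folds to fs − 43 kHz = 9.8 kHz.
49.6 kHz > fs/2 = 26.4 kHz, folds to fs − 49.6 kHz = 3.2 kHz.
54.6 kHz mod fs = 1.8 kHz.
1.8 kHz ≤ fs/2 = 26.4 kHz, appears at 1.8 kHz.
Distinct values: {1.8 kHz, 3.2 kHz, 9.8 kHz, 18 kHz}.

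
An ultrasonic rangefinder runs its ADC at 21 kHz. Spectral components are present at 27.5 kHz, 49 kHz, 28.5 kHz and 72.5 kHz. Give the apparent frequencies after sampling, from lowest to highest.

6.5 kHz, 7 kHz, 7.5 kHz, 9.5 kHz

fs/2 = 10.5 kHz.
27.5 kHz mod fs = 6.5 kHz.
6.5 kHz ≤ fs/2 = 10.5 kHz, appears at 6.5 kHz.
49 kHz mod fs = 7 kHz.
7 kHz ≤ fs/2 = 10.5 kHz, appears at 7 kHz.
28.5 kHz mod fs = 7.5 kHz.
7.5 kHz ≤ fs/2 = 10.5 kHz, appears at 7.5 kHz.
72.5 kHz mod fs = 9.5 kHz.
9.5 kHz ≤ fs/2 = 10.5 kHz, appears at 9.5 kHz.
Distinct values: {6.5 kHz, 7 kHz, 7.5 kHz, 9.5 kHz}.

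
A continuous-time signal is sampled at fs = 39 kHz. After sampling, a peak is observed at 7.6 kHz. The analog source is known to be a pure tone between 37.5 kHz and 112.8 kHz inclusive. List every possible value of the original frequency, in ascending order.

46.6 kHz, 70.4 kHz, 85.6 kHz, 109.4 kHz

Frequencies that alias to 7.6 kHz are k·fs ± 7.6 kHz for integer k ≥ 0.
k=0: 7.6 kHz.
k=1: 31.4 kHz, 46.6 kHz.
k=2: 70.4 kHz, 85.6 kHz.
k=3: 109.4 kHz, 124.6 kHz.
k=4: 148.4 kHz, 163.6 kHz.
Within [37.5 kHz, 112.8 kHz]: 46.6 kHz, 70.4 kHz, 85.6 kHz, 109.4 kHz.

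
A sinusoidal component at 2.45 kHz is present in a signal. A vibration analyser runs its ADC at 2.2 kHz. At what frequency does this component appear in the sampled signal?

2.45 kHz mod fs = 0.25 kHz.
0.25 kHz ≤ fs/2 = 1.1 kHz, appears at 0.25 kHz.

0.25 kHz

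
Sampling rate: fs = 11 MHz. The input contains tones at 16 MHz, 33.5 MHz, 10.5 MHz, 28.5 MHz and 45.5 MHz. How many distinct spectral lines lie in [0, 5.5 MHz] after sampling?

4

fs/2 = 5.5 MHz.
16 MHz mod fs = 5 MHz.
5 MHz ≤ fs/2 = 5.5 MHz, appears at 5 MHz.
33.5 MHz mod fs = 0.5 MHz.
0.5 MHz ≤ fs/2 = 5.5 MHz, appears at 0.5 MHz.
10.5 MHz > fs/2 = 5.5 MHz, folds to fs − 10.5 MHz = 0.5 MHz.
28.5 MHz mod fs = 6.5 MHz.
6.5 MHz > fs/2 = 5.5 MHz, folds to fs − 6.5 MHz = 4.5 MHz.
45.5 MHz mod fs = 1.5 MHz.
1.5 MHz ≤ fs/2 = 5.5 MHz, appears at 1.5 MHz.
Distinct values: {0.5 MHz, 1.5 MHz, 4.5 MHz, 5 MHz} → 4.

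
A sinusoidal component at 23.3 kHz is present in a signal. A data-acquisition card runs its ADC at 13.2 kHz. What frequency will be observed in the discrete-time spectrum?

3.1 kHz

23.3 kHz mod fs = 10.1 kHz.
10.1 kHz > fs/2 = 6.6 kHz, folds to fs − 10.1 kHz = 3.1 kHz.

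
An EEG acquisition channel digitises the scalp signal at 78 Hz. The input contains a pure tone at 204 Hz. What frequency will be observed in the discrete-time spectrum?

204 Hz mod fs = 48 Hz.
48 Hz > fs/2 = 39 Hz, folds to fs − 48 Hz = 30 Hz.

30 Hz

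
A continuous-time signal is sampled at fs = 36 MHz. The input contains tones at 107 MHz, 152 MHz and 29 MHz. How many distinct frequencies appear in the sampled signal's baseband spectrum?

fs/2 = 18 MHz.
107 MHz mod fs = 35 MHz.
35 MHz > fs/2 = 18 MHz, folds to fs − 35 MHz = 1 MHz.
152 MHz mod fs = 8 MHz.
8 MHz ≤ fs/2 = 18 MHz, appears at 8 MHz.
29 MHz > fs/2 = 18 MHz, folds to fs − 29 MHz = 7 MHz.
Distinct values: {1 MHz, 7 MHz, 8 MHz} → 3.

3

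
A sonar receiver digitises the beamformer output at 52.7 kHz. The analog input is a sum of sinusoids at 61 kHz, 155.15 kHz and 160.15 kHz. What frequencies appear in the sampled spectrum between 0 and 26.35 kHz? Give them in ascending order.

fs/2 = 26.35 kHz.
61 kHz mod fs = 8.3 kHz.
8.3 kHz ≤ fs/2 = 26.35 kHz, appears at 8.3 kHz.
155.15 kHz mod fs = 49.75 kHz.
49.75 kHz > fs/2 = 26.35 kHz, folds to fs − 49.75 kHz = 2.95 kHz.
160.15 kHz mod fs = 2.05 kHz.
2.05 kHz ≤ fs/2 = 26.35 kHz, appears at 2.05 kHz.
Distinct values: {2.05 kHz, 2.95 kHz, 8.3 kHz}.

2.05 kHz, 2.95 kHz, 8.3 kHz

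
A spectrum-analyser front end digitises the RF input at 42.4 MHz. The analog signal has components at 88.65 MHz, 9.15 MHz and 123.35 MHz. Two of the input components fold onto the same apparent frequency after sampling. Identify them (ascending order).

88.65 MHz, 123.35 MHz

fs/2 = 21.2 MHz.
88.65 MHz mod fs = 3.85 MHz.
3.85 MHz ≤ fs/2 = 21.2 MHz, appears at 3.85 MHz.
9.15 MHz ≤ fs/2 = 21.2 MHz, passes unchanged.
123.35 MHz mod fs = 38.55 MHz.
38.55 MHz > fs/2 = 21.2 MHz, folds to fs − 38.55 MHz = 3.85 MHz.
88.65 MHz and 123.35 MHz both map to 3.85 MHz.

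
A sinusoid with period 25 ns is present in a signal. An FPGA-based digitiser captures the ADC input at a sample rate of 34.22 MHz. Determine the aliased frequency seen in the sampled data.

T = 25 ns → f = 1/T = 40 MHz.
40 MHz mod fs = 5.78 MHz.
5.78 MHz ≤ fs/2 = 17.11 MHz, appears at 5.78 MHz.

5.78 MHz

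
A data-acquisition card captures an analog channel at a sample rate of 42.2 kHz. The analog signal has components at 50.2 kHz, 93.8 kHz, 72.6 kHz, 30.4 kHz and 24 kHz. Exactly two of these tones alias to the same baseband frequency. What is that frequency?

fs/2 = 21.1 kHz.
50.2 kHz mod fs = 8 kHz.
8 kHz ≤ fs/2 = 21.1 kHz, appears at 8 kHz.
93.8 kHz mod fs = 9.4 kHz.
9.4 kHz ≤ fs/2 = 21.1 kHz, appears at 9.4 kHz.
72.6 kHz mod fs = 30.4 kHz.
30.4 kHz > fs/2 = 21.1 kHz, folds to fs − 30.4 kHz = 11.8 kHz.
30.4 kHz > fs/2 = 21.1 kHz, folds to fs − 30.4 kHz = 11.8 kHz.
24 kHz > fs/2 = 21.1 kHz, folds to fs − 24 kHz = 18.2 kHz.
30.4 kHz and 72.6 kHz both map to 11.8 kHz.

11.8 kHz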